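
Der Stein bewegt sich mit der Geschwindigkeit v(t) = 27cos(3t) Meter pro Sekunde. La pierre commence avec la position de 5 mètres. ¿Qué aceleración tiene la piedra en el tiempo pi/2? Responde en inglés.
We must differentiate our velocity equation v(t) = 27·cos(3·t) 1 time. Taking d/dt of v(t), we find a(t) = -81·sin(3·t). We have acceleration a(t) = -81·sin(3·t). Substituting t = pi/2: a(pi/2) = 81.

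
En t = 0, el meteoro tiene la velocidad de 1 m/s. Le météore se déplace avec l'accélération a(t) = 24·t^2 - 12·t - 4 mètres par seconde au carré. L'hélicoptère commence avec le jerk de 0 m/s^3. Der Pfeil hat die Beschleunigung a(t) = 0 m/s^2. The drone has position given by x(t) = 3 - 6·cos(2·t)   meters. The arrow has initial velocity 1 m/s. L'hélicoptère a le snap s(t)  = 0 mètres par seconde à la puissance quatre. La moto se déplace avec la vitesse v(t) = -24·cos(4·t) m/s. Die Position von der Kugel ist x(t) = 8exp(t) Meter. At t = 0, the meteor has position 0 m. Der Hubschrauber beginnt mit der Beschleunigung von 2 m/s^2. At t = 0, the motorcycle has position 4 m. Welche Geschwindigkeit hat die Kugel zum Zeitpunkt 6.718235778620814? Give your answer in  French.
Pour résoudre ceci, nous devons prendre 1 dérivée de notre équation de la position x(t) = 8·exp(t). En dérivant la position, nous obtenons la vitesse: v(t) = 8·exp(t). En utilisant v(t) = 8·exp(t) et en substituant t = 6.718235778620814, nous trouvons v = 6618.85266390269.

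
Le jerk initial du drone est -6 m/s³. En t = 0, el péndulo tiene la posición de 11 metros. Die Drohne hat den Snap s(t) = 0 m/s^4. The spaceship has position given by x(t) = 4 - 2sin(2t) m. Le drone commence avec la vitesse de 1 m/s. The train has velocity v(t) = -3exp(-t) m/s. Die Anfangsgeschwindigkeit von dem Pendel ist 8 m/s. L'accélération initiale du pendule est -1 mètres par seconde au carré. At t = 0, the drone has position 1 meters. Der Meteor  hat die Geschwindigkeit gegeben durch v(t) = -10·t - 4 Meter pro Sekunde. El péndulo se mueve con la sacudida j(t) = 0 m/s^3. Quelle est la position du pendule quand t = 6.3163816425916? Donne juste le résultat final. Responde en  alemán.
x(6.3163816425916) = 41.5827146132987.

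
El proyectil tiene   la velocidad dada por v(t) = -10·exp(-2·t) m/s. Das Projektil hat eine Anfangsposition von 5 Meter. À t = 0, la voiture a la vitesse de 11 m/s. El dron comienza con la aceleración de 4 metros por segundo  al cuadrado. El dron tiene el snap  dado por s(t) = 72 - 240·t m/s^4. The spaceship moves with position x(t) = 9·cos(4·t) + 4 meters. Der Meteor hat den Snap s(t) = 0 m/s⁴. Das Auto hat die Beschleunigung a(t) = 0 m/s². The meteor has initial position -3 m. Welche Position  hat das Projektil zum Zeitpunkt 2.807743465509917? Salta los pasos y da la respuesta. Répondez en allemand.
Die Antwort ist 0.0182051816643962.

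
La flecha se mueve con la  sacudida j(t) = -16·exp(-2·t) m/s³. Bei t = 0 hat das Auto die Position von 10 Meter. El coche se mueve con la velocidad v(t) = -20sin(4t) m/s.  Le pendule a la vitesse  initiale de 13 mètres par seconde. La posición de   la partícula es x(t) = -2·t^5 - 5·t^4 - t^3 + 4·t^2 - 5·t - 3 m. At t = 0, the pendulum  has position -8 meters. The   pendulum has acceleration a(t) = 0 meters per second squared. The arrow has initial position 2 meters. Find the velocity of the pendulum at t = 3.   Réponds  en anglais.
We must find the antiderivative of our acceleration equation a(t) = 0 1 time. Integrating acceleration and using the initial condition v(0) = 13, we get v(t) = 13. Using v(t) = 13 and substituting t = 3, we find v = 13.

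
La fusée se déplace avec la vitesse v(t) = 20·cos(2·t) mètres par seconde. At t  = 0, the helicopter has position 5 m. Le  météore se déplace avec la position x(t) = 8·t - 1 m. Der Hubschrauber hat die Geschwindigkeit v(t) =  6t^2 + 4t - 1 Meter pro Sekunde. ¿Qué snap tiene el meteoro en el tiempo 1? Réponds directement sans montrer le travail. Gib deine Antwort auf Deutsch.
Bei t = 1, s = 0.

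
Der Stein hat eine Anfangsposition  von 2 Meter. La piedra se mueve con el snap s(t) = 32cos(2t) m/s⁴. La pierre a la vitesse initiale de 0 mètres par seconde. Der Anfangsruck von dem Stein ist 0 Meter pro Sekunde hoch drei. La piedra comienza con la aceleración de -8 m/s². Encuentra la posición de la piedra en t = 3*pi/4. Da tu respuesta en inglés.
Starting from snap s(t) = 32·cos(2·t), we take 4 integrals. Finding the integral of s(t) and using j(0) = 0: j(t) = 16·sin(2·t). The integral of jerk is acceleration. Using a(0) = -8, we get a(t) = -8·cos(2·t). The antiderivative of acceleration, with v(0) = 0, gives velocity: v(t) = -4·sin(2·t). Taking ∫v(t)dt and applying x(0) = 2, we find x(t) = 2·cos(2·t). Using x(t) = 2·cos(2·t) and substituting t = 3*pi/4, we find x = 0.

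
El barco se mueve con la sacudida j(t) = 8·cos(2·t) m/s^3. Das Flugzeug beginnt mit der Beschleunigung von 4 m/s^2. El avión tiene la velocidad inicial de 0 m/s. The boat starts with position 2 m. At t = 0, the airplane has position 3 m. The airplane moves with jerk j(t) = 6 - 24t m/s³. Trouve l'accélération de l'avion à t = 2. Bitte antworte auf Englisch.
We must find the antiderivative of our jerk equation j(t) = 6 - 24·t 1 time. The integral of jerk is acceleration. Using a(0) = 4, we get a(t) = -12·t^2 + 6·t + 4. We have acceleration a(t) = -12·t^2 + 6·t + 4. Substituting t = 2: a(2) = -32.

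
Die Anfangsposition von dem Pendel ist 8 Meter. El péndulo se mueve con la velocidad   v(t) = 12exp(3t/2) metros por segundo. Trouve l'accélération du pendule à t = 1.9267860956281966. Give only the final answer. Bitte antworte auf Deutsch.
Die Antwort ist 323.937598926813.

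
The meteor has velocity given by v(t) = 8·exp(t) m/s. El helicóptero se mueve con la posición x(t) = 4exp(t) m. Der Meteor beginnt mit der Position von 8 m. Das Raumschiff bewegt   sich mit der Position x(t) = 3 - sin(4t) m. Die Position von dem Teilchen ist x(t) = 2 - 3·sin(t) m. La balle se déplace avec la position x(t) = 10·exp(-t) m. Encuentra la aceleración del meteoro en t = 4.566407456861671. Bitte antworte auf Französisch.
Pour résoudre ceci, nous devons prendre 1 dérivée de notre équation de la vitesse v(t) = 8·exp(t). La dérivée de la vitesse donne l'accélération: a(t) = 8·exp(t). Nous avons l'accélération a(t) = 8·exp(t). En substituant t = 4.566407456861671: a(4.566407456861671) = 769.583145321198.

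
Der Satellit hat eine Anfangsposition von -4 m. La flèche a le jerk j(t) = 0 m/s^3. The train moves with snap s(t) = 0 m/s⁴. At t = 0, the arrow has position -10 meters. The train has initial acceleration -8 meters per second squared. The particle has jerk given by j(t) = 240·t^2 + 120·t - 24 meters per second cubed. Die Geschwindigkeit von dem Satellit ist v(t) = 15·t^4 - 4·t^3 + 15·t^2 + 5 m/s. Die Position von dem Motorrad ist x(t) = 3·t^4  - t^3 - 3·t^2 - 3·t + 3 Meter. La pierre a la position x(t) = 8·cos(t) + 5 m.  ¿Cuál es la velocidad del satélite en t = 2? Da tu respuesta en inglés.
Using v(t) = 15·t^4 - 4·t^3 + 15·t^2 + 5 and substituting t = 2, we find v = 273.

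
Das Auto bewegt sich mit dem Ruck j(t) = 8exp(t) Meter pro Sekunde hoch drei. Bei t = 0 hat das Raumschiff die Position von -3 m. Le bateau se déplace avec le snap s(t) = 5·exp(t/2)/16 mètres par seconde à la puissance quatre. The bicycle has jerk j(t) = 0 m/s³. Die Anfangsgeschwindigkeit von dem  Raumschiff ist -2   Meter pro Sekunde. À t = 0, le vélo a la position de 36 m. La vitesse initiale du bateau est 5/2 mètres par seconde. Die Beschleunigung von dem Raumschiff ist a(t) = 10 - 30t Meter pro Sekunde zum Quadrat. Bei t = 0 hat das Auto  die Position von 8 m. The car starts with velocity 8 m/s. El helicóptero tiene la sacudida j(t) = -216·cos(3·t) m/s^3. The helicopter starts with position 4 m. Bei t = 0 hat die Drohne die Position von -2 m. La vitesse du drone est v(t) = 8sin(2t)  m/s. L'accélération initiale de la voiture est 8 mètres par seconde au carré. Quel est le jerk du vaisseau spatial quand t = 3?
Nous devons dériver notre équation de l'accélération a(t) = 10 - 30·t 1 fois. En dérivant l'accélération, nous obtenons le jerk: j(t) = -30. En utilisant j(t) = -30 et en substituant t = 3, nous trouvons j = -30.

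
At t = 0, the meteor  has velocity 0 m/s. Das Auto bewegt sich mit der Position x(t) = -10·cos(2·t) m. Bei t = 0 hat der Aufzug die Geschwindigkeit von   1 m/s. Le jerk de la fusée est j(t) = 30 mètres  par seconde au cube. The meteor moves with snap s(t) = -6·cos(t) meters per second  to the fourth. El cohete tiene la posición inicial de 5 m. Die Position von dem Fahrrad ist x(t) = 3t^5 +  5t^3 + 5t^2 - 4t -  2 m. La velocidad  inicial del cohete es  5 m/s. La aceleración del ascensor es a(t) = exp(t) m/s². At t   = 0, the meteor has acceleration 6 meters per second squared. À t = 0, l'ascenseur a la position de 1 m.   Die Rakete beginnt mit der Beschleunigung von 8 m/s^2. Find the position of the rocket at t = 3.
Starting from jerk j(t) = 30, we take 3 antiderivatives. The antiderivative of jerk, with a(0) = 8, gives acceleration: a(t) = 30·t + 8. The integral of acceleration, with v(0) = 5, gives velocity: v(t) = 15·t^2 + 8·t + 5. The antiderivative of velocity, with x(0) = 5, gives position: x(t) = 5·t^3 + 4·t^2 + 5·t + 5. From the given position equation x(t) = 5·t^3 + 4·t^2 + 5·t + 5, we substitute t = 3 to get x = 191.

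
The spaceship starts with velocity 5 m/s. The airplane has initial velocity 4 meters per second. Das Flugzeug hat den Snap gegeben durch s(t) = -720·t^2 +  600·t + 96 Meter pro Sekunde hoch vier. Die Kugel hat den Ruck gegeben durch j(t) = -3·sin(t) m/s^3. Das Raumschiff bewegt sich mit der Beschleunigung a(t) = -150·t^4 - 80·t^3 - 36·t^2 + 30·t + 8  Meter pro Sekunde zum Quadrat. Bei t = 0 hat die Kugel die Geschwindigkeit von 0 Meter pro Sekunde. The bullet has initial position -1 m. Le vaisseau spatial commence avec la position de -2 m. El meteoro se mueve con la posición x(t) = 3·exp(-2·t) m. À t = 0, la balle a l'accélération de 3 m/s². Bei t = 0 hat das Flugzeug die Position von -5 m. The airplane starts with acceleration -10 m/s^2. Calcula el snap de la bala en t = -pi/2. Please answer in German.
Wir müssen unsere Gleichung für den Ruck j(t) = -3·sin(t) 1-mal ableiten. Die Ableitung von dem Ruck ergibt den Snap: s(t) = -3·cos(t). Mit s(t) = -3·cos(t) und Einsetzen von t = -pi/2, finden wir s = 0.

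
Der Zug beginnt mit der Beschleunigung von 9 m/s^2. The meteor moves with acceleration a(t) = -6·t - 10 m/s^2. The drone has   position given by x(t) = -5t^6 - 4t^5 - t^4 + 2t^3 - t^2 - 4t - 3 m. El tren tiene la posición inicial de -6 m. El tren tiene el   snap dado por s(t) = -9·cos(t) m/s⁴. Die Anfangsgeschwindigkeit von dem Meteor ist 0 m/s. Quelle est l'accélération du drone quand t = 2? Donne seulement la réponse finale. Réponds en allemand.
Die Antwort ist -3066.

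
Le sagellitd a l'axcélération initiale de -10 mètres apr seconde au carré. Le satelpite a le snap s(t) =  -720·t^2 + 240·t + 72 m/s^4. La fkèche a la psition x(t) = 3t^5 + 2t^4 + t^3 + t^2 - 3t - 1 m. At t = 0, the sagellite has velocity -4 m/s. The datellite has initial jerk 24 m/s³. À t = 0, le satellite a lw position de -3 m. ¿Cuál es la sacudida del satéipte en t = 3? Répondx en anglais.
To find the answer, we compute 1 antiderivative of s(t) = -720·t^2 + 240·t + 72. The integral of snap, with j(0) = 24, gives jerk: j(t) = -240·t^3 + 120·t^2 + 72·t + 24. Using j(t) = -240·t^3 + 120·t^2 + 72·t + 24 and substituting t = 3, we find j = -5160.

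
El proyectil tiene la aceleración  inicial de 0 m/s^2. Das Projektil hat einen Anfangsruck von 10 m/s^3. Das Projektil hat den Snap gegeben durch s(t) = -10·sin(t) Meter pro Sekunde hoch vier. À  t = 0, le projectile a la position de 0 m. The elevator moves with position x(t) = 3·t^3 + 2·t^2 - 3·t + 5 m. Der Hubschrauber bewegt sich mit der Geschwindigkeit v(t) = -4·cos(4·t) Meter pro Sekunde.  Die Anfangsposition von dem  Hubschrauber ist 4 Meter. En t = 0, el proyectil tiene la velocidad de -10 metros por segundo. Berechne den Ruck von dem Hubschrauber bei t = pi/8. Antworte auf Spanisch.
Partiendo de la velocidad v(t) = -4·cos(4·t), tomamos 2 derivadas. La derivada de la velocidad da la aceleración: a(t) = 16·sin(4·t). La derivada de la aceleración da la sacudida: j(t) = 64·cos(4·t). Tenemos la sacudida j(t) = 64·cos(4·t). Sustituyendo t = pi/8: j(pi/8) = 0.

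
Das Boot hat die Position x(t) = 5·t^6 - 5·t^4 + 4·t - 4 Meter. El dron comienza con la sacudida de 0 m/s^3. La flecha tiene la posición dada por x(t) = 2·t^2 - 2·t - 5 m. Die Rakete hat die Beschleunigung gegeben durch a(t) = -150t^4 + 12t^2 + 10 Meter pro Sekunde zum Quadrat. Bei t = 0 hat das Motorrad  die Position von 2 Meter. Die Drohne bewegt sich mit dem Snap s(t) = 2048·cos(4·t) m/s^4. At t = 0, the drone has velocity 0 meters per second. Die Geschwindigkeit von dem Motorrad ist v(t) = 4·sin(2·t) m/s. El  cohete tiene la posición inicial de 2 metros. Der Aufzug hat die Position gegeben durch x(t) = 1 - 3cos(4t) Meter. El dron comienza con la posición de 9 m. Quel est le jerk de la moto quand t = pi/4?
Nous devons dériver notre équation de la vitesse v(t) = 4·sin(2·t) 2 fois. En prenant d/dt de v(t), nous trouvons a(t) = 8·cos(2·t). En dérivant l'accélération, nous obtenons le jerk: j(t) = -16·sin(2·t). En utilisant j(t) = -16·sin(2·t) et en substituant t = pi/4, nous trouvons j = -16.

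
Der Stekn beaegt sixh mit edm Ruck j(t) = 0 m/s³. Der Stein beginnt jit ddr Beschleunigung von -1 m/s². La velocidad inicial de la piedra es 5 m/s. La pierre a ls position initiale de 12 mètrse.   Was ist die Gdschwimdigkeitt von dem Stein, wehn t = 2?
Ausgehend von dem Ruck j(t) = 0, nehmen wir 2 Stammfunktionen. Durch Integration von dem Ruck und Verwendung der Anfangsbedingung a(0) = -1, erhalten wir a(t) = -1. Das Integral von der Beschleunigung, mit v(0) = 5, ergibt die Geschwindigkeit: v(t) = 5 - t. Wir haben die Geschwindigkeit v(t) = 5 - t. Durch Einsetzen von t = 2: v(2) = 3.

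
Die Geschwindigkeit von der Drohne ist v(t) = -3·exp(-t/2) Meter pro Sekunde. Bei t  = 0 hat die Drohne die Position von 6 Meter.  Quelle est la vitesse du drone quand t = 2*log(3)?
En utilisant v(t) = -3·exp(-t/2) et en substituant t = 2*log(3), nous trouvons v = -1.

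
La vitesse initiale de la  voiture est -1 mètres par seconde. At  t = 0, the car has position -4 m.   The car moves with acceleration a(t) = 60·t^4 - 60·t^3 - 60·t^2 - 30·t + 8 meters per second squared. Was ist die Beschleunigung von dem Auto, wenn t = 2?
Wir haben die Beschleunigung a(t) = 60·t^4 - 60·t^3 - 60·t^2 - 30·t + 8. Durch Einsetzen von t = 2: a(2) = 188.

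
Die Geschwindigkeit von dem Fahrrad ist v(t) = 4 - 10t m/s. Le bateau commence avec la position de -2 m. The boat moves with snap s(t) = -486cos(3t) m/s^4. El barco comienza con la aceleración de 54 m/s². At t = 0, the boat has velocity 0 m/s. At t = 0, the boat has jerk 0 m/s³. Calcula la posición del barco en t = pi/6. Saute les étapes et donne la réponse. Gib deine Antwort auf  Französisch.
La réponse est 4.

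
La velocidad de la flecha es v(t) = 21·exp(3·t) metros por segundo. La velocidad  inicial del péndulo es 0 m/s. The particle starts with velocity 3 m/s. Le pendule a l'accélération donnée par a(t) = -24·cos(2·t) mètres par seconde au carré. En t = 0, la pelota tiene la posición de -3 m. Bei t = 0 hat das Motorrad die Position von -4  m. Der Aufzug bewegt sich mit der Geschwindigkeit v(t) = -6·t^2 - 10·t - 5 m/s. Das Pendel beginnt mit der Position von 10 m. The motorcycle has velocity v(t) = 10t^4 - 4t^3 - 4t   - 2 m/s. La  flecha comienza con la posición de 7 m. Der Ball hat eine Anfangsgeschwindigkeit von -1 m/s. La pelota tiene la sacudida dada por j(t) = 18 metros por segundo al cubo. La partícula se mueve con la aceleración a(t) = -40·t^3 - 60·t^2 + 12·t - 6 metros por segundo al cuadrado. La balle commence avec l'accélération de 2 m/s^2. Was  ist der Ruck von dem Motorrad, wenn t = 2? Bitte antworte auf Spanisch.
Partiendo de la velocidad v(t) = 10·t^4 - 4·t^3 - 4·t - 2, tomamos 2 derivadas. La derivada de la velocidad da la aceleración: a(t) = 40·t^3 - 12·t^2 - 4. Derivando la aceleración, obtenemos la sacudida: j(t) = 120·t^2 - 24·t. Usando j(t) = 120·t^2 - 24·t y sustituyendo t = 2, encontramos j = 432.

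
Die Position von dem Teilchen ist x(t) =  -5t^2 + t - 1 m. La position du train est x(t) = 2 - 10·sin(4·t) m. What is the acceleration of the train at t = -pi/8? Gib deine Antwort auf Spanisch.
Partiendo de la posición x(t) = 2 - 10·sin(4·t), tomamos 2 derivadas. Tomando d/dt de x(t), encontramos v(t) = -40·cos(4·t). La derivada de la velocidad da la aceleración: a(t) = 160·sin(4·t). Tenemos la aceleración a(t) = 160·sin(4·t). Sustituyendo t = -pi/8: a(-pi/8) = -160.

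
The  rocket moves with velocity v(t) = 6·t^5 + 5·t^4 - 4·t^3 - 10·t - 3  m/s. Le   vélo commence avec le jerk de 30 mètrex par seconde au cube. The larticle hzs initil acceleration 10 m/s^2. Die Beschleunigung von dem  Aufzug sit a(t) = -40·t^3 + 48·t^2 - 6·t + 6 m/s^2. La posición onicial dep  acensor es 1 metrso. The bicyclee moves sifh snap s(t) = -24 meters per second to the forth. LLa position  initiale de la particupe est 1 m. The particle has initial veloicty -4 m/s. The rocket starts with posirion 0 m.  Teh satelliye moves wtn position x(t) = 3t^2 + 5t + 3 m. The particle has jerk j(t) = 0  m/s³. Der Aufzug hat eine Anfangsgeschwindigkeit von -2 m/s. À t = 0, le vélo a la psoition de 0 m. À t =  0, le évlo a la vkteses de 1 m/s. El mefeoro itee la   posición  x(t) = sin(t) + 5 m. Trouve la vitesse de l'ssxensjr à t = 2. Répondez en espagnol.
Necesitamos integrar nuestra ecuación de la aceleración a(t) = -40·t^3 + 48·t^2 - 6·t + 6 1 vez. La antiderivada de la aceleración, con v(0) = -2, da la velocidad: v(t) = -10·t^4 + 16·t^3 - 3·t^2 + 6·t - 2. De la ecuación de la velocidad v(t) = -10·t^4 + 16·t^3 - 3·t^2 + 6·t - 2, sustituimos t = 2 para obtener v = -34.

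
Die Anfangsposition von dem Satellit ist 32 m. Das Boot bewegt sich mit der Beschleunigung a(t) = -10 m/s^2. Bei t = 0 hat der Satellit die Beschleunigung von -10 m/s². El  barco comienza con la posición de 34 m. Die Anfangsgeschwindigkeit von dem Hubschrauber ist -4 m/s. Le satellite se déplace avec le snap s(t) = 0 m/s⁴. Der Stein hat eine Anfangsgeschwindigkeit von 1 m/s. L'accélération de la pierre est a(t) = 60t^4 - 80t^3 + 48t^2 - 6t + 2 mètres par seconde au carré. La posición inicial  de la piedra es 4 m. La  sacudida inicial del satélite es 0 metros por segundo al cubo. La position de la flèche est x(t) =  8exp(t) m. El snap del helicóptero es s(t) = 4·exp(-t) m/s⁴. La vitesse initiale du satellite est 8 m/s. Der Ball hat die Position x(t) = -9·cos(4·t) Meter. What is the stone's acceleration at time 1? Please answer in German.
Aus der Gleichung für die Beschleunigung a(t) = 60·t^4 - 80·t^3 + 48·t^2 - 6·t + 2, setzen wir t = 1 ein und erhalten a = 24.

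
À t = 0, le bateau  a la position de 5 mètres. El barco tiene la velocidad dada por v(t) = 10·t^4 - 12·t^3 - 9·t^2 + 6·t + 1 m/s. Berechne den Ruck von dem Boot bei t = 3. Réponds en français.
Nous devons dériver notre équation de la vitesse v(t) = 10·t^4 - 12·t^3 - 9·t^2 + 6·t + 1 2 fois. La dérivée de la vitesse donne l'accélération: a(t) = 40·t^3 - 36·t^2 - 18·t + 6. En dérivant l'accélération, nous obtenons le jerk: j(t) = 120·t^2 - 72·t - 18. De l'équation du jerk j(t) = 120·t^2 - 72·t - 18, nous substituons t = 3 pour obtenir j = 846.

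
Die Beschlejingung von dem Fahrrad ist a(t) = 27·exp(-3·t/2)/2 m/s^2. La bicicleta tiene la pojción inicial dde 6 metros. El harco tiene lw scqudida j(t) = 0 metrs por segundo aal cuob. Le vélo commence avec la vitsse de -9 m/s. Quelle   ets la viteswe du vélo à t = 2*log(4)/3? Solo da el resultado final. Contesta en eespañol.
v(2*log(4)/3) = -9/4.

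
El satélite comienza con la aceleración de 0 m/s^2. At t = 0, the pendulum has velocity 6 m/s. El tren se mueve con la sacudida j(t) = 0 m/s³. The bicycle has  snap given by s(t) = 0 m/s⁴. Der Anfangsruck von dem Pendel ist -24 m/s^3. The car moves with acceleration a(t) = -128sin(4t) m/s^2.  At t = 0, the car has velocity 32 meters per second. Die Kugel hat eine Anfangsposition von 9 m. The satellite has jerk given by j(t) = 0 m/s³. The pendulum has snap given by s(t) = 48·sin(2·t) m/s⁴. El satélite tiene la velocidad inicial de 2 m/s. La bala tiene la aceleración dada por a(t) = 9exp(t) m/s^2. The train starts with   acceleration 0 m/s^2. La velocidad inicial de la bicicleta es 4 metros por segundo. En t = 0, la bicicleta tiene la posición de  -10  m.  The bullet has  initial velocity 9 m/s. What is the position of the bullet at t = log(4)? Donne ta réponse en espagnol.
Para resolver esto, necesitamos tomar 2 integrales de nuestra ecuación de la aceleración a(t) = 9·exp(t). La antiderivada de la aceleración, con v(0) = 9, da la velocidad: v(t) = 9·exp(t). Integrando la velocidad y usando la condición inicial x(0) = 9, obtenemos x(t) = 9·exp(t). De la ecuación de la posición x(t) = 9·exp(t), sustituimos t = log(4) para obtener x = 36.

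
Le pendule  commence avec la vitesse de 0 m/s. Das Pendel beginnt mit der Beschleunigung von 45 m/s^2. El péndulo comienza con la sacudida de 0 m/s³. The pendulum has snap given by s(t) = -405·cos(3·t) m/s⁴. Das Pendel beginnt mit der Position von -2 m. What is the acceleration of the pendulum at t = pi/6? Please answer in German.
Wir müssen unsere Gleichung für den Snap s(t) = -405·cos(3·t) 2-mal integrieren. Die Stammfunktion von dem Snap ist der Ruck. Mit j(0) = 0 erhalten wir j(t) = -135·sin(3·t). Mit ∫j(t)dt und Anwendung von a(0) = 45, finden wir a(t) = 45·cos(3·t). Wir haben die Beschleunigung a(t) = 45·cos(3·t). Durch Einsetzen von t = pi/6: a(pi/6) = 0.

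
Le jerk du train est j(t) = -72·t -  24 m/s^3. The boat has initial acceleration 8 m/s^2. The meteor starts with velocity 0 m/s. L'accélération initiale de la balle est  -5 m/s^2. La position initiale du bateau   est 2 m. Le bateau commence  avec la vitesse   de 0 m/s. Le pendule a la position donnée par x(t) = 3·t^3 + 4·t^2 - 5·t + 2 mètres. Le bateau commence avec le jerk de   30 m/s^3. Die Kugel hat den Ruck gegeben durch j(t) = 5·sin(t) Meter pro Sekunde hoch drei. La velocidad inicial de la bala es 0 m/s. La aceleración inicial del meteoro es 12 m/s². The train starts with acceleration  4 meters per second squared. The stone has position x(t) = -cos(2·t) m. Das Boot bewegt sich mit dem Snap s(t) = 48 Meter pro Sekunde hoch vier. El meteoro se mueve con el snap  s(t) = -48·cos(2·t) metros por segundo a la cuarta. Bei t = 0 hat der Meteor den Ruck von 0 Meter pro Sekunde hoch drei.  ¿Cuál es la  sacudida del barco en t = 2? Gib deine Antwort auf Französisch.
Pour résoudre ceci, nous devons prendre 1 primitive de notre équation du snap s(t) = 48. En intégrant le snap et en utilisant la condition initiale j(0) = 30, nous obtenons j(t) = 48·t + 30. Nous avons le jerk j(t) = 48·t + 30. En substituant t = 2: j(2) = 126.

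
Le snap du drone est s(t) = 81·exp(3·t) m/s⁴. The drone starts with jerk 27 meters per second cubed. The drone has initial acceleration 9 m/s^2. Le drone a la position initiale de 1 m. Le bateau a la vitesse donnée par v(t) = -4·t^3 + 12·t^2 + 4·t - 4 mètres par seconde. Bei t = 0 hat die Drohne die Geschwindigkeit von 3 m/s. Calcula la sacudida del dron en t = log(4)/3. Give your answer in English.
Starting from snap s(t) = 81·exp(3·t), we take 1 antiderivative. Finding the antiderivative of s(t) and using j(0) = 27: j(t) = 27·exp(3·t). Using j(t) = 27·exp(3·t) and substituting t = log(4)/3, we find j = 108.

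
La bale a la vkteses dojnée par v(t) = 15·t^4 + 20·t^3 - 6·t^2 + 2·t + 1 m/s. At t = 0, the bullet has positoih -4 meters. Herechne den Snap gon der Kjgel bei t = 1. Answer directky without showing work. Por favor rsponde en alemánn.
Die Antwort ist 480.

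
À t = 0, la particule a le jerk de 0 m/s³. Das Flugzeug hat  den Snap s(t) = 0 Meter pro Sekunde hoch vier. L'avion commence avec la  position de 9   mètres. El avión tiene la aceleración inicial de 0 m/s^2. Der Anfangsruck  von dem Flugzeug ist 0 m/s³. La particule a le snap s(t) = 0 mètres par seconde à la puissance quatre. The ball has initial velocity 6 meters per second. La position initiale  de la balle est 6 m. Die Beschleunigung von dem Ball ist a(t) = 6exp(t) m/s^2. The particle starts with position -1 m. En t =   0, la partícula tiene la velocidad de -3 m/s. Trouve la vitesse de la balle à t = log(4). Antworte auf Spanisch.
Partiendo de la aceleración a(t) = 6·exp(t), tomamos 1 integral. Tomando ∫a(t)dt y aplicando v(0) = 6, encontramos v(t) = 6·exp(t). Tenemos la velocidad v(t) = 6·exp(t). Sustituyendo t = log(4): v(log(4)) = 24.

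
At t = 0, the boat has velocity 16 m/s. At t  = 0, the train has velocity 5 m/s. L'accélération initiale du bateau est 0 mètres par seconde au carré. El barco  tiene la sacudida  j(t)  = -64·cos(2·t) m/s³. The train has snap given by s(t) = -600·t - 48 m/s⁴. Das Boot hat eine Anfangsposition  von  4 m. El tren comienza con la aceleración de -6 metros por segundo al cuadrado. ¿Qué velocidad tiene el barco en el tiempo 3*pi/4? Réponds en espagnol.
Necesitamos integrar nuestra ecuación de la sacudida j(t) = -64·cos(2·t) 2 veces. La antiderivada de la sacudida, con a(0) = 0, da la aceleración: a(t) = -32·sin(2·t). Tomando ∫a(t)dt y aplicando v(0) = 16, encontramos v(t) = 16·cos(2·t). De la ecuación de la velocidad v(t) = 16·cos(2·t), sustituimos t = 3*pi/4 para obtener v = 0.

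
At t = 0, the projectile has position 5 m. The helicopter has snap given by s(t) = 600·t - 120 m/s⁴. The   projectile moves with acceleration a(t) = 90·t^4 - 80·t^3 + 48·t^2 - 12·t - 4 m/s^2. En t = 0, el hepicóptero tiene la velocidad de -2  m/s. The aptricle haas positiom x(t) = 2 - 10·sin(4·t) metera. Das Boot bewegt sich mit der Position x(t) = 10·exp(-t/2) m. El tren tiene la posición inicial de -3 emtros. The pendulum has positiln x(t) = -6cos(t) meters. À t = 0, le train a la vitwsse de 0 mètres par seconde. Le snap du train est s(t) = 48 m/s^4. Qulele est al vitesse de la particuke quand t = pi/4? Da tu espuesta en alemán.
Ausgehend von der Position x(t) = 2 - 10·sin(4·t), nehmen wir 1 Ableitung. Durch Ableiten von der Position erhalten wir die Geschwindigkeit: v(t) = -40·cos(4·t). Mit v(t) = -40·cos(4·t) und Einsetzen von t = pi/4, finden wir v = 40.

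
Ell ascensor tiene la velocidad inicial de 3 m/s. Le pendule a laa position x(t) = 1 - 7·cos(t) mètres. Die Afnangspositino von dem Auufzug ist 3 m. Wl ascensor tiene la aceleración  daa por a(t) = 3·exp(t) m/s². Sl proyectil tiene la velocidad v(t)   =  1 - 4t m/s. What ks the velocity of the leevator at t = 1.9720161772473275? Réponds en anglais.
We must find the integral of our acceleration equation a(t) = 3·exp(t) 1 time. Integrating acceleration and using the initial condition v(0) = 3, we get v(t) = 3·exp(t). Using v(t) = 3·exp(t) and substituting t = 1.9720161772473275, we find v = 21.5554452816749.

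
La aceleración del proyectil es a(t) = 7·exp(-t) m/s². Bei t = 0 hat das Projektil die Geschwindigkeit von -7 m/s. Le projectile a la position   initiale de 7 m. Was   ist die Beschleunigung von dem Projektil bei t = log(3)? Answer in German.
Wir haben die Beschleunigung a(t) = 7·exp(-t). Durch Einsetzen von t = log(3): a(log(3)) = 7/3.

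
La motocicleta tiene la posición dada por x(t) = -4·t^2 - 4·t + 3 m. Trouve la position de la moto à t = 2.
En utilisant x(t) = -4·t^2 - 4·t + 3 et en substituant t = 2, nous trouvons x = -21.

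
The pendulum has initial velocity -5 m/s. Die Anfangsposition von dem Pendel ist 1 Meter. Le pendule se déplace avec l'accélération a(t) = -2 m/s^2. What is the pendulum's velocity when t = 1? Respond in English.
To solve this, we need to take 1 integral of our acceleration equation a(t) = -2. Finding the antiderivative of a(t) and using v(0) = -5: v(t) = -2·t - 5. Using v(t) = -2·t - 5 and substituting t = 1, we find v = -7.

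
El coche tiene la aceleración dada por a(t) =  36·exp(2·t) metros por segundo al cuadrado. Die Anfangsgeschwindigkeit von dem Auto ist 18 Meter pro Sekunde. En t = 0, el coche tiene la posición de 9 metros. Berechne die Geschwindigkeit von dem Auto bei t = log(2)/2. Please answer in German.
Ausgehend von der Beschleunigung a(t) = 36·exp(2·t), nehmen wir 1 Integral. Mit ∫a(t)dt und Anwendung von v(0) = 18, finden wir v(t) = 18·exp(2·t). Mit v(t) = 18·exp(2·t) und Einsetzen von t = log(2)/2, finden wir v = 36.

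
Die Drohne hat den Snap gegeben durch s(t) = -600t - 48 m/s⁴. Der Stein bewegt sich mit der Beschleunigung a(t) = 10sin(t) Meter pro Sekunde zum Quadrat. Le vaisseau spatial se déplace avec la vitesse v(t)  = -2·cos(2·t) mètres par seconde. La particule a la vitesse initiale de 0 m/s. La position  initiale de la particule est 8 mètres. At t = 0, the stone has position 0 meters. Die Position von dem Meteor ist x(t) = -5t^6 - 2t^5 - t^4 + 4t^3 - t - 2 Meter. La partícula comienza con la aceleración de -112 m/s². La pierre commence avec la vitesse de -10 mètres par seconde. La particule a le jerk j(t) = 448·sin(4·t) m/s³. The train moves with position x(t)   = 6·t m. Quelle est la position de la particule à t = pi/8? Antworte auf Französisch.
En partant du jerk j(t) = 448·sin(4·t), nous prenons 3 primitives. En prenant ∫j(t)dt et en appliquant a(0) = -112, nous trouvons a(t) = -112·cos(4·t). L'intégrale de l'accélération, avec v(0) = 0, donne la vitesse: v(t) = -28·sin(4·t). En intégrant la vitesse et en utilisant la condition initiale x(0) = 8, nous obtenons x(t) = 7·cos(4·t) + 1. De l'équation de la position x(t) = 7·cos(4·t) + 1, nous substituons t = pi/8 pour obtenir x = 1.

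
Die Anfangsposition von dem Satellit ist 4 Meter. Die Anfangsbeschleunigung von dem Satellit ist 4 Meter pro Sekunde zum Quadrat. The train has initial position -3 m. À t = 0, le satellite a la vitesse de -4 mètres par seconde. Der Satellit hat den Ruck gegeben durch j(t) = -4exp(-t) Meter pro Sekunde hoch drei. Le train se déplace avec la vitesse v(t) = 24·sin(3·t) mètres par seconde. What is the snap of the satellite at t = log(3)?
We must differentiate our jerk equation j(t) = -4·exp(-t) 1 time. The derivative of jerk gives snap: s(t) = 4·exp(-t). From the given snap equation s(t) = 4·exp(-t), we substitute t = log(3) to get s = 4/3.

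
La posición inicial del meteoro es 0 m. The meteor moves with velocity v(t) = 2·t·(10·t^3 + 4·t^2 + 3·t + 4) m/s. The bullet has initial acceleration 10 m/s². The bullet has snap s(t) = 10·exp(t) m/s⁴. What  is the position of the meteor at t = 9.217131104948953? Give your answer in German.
Ausgehend von der Geschwindigkeit v(t) = 2·t·(10·t^3 + 4·t^2 + 3·t + 4), nehmen wir 1 Integral. Die Stammfunktion von der Geschwindigkeit ist die Position. Mit x(0) = 0 erhalten wir x(t) = 4·t^5 + 2·t^4 + 2·t^3 + 4·t^2. Mit x(t) = 4·t^5 + 2·t^4 + 2·t^3 + 4·t^2 und Einsetzen von t = 9.217131104948953, finden wir x = 282437.077951329.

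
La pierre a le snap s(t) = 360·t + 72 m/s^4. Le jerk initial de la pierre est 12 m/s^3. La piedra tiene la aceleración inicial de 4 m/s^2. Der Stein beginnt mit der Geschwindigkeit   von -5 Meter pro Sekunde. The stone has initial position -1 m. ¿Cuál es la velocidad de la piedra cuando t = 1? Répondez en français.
Nous devons intégrer notre équation du snap s(t) = 360·t + 72 3 fois. En prenant ∫s(t)dt et en appliquant j(0) = 12, nous trouvons j(t) = 180·t^2 + 72·t + 12. En intégrant le jerk et en utilisant la condition initiale a(0) = 4, nous obtenons a(t) = 60·t^3 + 36·t^2 + 12·t + 4. En prenant ∫a(t)dt et en appliquant v(0) = -5, nous trouvons v(t) = 15·t^4 + 12·t^3 + 6·t^2 + 4·t - 5. De l'équation de la vitesse v(t) = 15·t^4 + 12·t^3 + 6·t^2 + 4·t - 5, nous substituons t = 1 pour obtenir v = 32.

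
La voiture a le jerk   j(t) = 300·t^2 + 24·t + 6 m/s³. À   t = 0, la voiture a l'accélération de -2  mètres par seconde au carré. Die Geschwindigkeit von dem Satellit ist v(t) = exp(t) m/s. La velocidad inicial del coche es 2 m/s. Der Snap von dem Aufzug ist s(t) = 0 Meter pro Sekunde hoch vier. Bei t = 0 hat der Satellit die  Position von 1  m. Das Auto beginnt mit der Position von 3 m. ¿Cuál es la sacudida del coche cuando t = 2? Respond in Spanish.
Usando j(t) = 300·t^2 + 24·t + 6 y sustituyendo t = 2, encontramos j = 1254.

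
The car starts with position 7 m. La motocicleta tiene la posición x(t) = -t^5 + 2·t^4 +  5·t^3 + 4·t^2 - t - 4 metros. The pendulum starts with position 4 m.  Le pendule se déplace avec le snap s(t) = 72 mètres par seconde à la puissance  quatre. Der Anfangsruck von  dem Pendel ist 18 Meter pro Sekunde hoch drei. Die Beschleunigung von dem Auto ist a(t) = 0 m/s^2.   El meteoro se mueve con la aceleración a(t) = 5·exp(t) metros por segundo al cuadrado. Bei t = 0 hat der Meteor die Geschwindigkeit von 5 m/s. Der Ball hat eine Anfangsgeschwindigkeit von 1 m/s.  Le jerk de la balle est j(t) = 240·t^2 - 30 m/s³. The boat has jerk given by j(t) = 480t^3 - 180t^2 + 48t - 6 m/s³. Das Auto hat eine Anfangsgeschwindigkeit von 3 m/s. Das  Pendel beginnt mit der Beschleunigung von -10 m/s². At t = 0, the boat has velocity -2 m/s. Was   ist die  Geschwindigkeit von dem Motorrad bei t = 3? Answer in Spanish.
Partiendo de la posición x(t) = -t^5 + 2·t^4 + 5·t^3 + 4·t^2 - t - 4, tomamos 1 derivada. Derivando la posición, obtenemos la velocidad: v(t) = -5·t^4 + 8·t^3 + 15·t^2 + 8·t - 1. De la ecuación de la velocidad v(t) = -5·t^4 + 8·t^3 + 15·t^2 + 8·t - 1, sustituimos t = 3 para obtener v = -31.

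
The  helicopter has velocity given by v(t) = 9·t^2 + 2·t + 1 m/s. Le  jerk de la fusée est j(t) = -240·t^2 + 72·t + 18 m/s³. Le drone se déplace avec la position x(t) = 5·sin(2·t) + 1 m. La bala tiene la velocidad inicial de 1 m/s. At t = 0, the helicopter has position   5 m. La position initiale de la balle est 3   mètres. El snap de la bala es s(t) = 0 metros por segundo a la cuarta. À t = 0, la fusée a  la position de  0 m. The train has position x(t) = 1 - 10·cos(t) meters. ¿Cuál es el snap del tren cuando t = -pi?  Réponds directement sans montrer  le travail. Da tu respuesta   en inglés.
The snap at t = -pi is s = 10.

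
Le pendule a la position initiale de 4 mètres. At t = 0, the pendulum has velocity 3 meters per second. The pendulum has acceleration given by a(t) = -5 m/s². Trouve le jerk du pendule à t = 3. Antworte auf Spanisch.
Partiendo de la aceleración a(t) = -5, tomamos 1 derivada. La derivada de la aceleración da la sacudida: j(t) = 0. Usando j(t) = 0 y sustituyendo t = 3, encontramos j = 0.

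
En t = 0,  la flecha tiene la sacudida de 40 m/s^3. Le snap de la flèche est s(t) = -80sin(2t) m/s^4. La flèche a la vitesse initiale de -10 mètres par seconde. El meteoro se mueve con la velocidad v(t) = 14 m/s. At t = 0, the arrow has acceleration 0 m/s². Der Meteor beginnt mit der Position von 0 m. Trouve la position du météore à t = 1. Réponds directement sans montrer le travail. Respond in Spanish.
La posición en t = 1 es x = 14.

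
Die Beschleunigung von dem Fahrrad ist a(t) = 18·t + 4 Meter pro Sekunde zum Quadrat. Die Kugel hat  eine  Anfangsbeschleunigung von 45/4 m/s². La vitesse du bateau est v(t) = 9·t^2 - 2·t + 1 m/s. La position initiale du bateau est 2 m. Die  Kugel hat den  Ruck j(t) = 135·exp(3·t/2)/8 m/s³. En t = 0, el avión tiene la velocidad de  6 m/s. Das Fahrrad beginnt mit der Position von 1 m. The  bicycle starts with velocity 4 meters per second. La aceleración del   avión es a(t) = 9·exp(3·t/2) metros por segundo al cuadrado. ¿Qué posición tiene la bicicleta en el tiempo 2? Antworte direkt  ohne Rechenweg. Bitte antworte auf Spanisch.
La posición en t = 2 es x = 41.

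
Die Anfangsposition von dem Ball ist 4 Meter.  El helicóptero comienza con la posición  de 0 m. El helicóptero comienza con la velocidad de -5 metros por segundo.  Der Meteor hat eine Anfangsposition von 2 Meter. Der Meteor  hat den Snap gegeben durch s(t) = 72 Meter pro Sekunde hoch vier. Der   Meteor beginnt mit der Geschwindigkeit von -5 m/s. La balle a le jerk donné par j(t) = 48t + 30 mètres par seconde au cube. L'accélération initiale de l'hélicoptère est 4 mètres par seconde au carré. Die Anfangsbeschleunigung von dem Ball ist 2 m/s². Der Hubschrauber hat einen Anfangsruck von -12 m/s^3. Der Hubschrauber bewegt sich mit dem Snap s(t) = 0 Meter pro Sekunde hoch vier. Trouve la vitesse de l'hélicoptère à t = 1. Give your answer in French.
Nous devons intégrer notre équation du snap s(t) = 0 3 fois. En intégrant le snap et en utilisant la condition initiale j(0) = -12, nous obtenons j(t) = -12. La primitive du jerk, avec a(0) = 4, donne l'accélération: a(t) = 4 - 12·t. En prenant ∫a(t)dt et en appliquant v(0) = -5, nous trouvons v(t) = -6·t^2 + 4·t - 5. De l'équation de la vitesse v(t) = -6·t^2 + 4·t - 5, nous substituons t = 1 pour obtenir v = -7.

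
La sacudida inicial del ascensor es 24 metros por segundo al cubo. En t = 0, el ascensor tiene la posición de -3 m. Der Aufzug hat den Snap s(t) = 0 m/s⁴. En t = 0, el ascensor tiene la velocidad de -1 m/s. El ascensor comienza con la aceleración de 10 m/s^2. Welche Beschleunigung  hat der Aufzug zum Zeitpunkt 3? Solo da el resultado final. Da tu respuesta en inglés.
At t = 3, a = 82.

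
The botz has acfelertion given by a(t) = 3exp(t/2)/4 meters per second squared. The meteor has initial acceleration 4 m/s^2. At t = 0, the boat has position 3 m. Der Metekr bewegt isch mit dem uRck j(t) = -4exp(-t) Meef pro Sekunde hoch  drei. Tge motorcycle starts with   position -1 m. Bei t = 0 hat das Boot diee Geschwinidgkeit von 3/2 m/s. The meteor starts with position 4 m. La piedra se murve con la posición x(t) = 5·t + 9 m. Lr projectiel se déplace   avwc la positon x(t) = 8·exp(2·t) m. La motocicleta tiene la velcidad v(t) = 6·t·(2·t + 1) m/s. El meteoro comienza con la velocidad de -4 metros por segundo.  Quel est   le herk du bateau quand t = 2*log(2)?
Nous devons dériver notre équation de l'accélération a(t) = 3·exp(t/2)/4 1 fois. La dérivée de l'accélération donne le jerk: j(t) = 3·exp(t/2)/8. En utilisant j(t) = 3·exp(t/2)/8 et en substituant t = 2*log(2), nous trouvons j = 3/4.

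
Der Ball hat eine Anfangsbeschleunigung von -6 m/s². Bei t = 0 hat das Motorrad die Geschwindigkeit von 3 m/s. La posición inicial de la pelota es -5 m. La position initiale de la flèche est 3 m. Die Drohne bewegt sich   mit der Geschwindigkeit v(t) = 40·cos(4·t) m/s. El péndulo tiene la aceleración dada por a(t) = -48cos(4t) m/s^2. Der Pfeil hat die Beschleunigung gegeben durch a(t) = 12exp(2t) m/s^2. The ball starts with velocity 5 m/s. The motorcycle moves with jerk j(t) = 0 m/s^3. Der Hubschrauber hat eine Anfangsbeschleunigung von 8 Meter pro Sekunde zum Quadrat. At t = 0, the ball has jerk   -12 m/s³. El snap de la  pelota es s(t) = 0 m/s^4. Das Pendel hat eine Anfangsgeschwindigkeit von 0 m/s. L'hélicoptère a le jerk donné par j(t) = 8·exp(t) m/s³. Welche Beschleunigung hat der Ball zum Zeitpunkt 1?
Wir müssen die Stammfunktion unserer Gleichung für den Snap s(t) = 0 2-mal finden. Durch Integration von dem Snap und Verwendung der Anfangsbedingung j(0) = -12, erhalten wir j(t) = -12. Mit ∫j(t)dt und Anwendung von a(0) = -6, finden wir a(t) = -12·t - 6. Aus der Gleichung für die Beschleunigung a(t) = -12·t - 6, setzen wir t = 1 ein und erhalten a = -18.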